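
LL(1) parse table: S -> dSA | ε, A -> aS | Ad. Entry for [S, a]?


For [S, a]: ε is nullable and 'a' ∈ FOLLOW(S)
Entry: S -> ε


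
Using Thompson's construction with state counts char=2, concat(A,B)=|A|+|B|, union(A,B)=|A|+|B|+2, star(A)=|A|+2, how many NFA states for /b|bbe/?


Syntax tree has 4 char leaf(s), 1 union(s), 0 star(s)
chars contribute 4×2 = 8; each union adds +2; each star adds +2
Total: 8 + 2 + 0 = 10 states


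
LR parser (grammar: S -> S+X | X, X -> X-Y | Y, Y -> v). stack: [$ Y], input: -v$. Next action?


'Y' (not preceded by X-) is the handle for X -> Y
Action: reduce (X -> Y)


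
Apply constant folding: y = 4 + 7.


4 + 7 = 11 at compile time
Optimized: y = 11


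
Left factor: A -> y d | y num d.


Common prefix: 'y'
Factored: A -> y A', A' -> d | num d


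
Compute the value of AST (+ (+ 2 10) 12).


Evaluate inner: (+ 2 10) = 12
Evaluate root: (+ 12 12) = 24
Result: 24


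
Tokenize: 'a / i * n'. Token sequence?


Scan left to right, longest-match per lexeme
Tokens: ID(a), OP(/), ID(i), OP(*), ID(n)


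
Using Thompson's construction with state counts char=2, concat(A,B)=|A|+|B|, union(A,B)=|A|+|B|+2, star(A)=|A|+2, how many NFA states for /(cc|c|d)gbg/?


Syntax tree has 7 char leaf(s), 2 union(s), 0 star(s)
chars contribute 7×2 = 14; each union adds +2; each star adds +2
Total: 14 + 4 + 0 = 18 states


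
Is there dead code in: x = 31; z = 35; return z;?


x is assigned but never read
Dead: 'x = 31'


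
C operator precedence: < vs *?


'*' is multiplicative (level 10); '<' is relational (level 7)
Higher level binds tighter
'*' has higher precedence than '<'


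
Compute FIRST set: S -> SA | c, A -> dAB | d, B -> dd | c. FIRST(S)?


Per alternative of S: FIRST(SA) = {c}; FIRST(c) = {c}
FIRST(S) = {c}


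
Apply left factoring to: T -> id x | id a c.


Common prefix: 'id'
Factored: T -> id T', T' -> x | a c


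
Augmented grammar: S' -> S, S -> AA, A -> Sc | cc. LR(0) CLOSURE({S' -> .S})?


Start: S' -> .S
For each item with dot before a nonterminal B, add B -> .γ for every B-production
Closure: [S' -> .S, S -> .AA, A -> .Sc, A -> .cc]


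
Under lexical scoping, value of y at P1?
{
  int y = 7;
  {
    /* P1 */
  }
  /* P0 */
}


P1's block does not declare y; resolves to the enclosing declaration at depth 0
y = 7


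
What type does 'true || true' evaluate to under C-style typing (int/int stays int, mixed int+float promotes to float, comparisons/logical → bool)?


Operand types: bool || bool
Rule: logical operators take bool operands and yield bool
Result type: bool


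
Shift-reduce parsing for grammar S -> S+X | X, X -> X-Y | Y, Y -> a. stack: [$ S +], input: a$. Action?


no handle ('S+' is not any RHS); shift 'a'
Action: shift


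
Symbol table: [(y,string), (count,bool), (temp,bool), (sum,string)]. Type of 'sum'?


Lookup 'sum' → type string


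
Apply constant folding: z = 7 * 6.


7 * 6 = 42 at compile time
Optimized: z = 42


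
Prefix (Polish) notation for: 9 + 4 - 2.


left-to-right (same/higher precedence on left): tree is (- (+ 9 4) 2)
Prefix: - + 9 4 2


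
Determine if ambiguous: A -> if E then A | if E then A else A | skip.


dangling else: 'if E then if E then skip else skip' parses two ways
Ambiguous


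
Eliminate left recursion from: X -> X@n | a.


Left-recursive alternatives: X@n; non-recursive: a
Introduce X': X -> aX', X' -> @nX' | ε


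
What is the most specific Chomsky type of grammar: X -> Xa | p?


Left-linear: every RHS is a terminal or one nonterminal followed by a terminal
Classification: Type 3 (Regular)


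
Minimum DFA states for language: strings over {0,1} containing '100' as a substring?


KMP-style automaton: 3 progress states + 1 absorbing accept = 4
Minimal DFA: 4 states


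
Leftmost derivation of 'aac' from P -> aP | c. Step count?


Derivation: P => aP => aaP => aac
Steps: 3


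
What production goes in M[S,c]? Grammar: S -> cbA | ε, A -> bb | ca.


For [S, c]: 'c' ∈ FIRST(cbA)
Entry: S -> cbA


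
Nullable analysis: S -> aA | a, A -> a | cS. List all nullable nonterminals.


A nonterminal is nullable iff some alternative derives ε (directly, or every symbol in it is nullable)
Nullable: {}


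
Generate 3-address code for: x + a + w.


Break into single-operator statements:
t1 = x + a
t2 = t1 + w


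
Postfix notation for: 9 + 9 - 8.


Left to right (same or higher precedence on left)
Postfix: 9 9 + 8 -


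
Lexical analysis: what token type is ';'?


Pattern: delimiter/punctuation
Type: PUNCTUATION


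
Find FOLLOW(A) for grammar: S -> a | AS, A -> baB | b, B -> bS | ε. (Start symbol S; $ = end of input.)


$ ∈ FOLLOW(S). For each A -> αBβ: add FIRST(β)\{ε} to FOLLOW(B); if β nullable, add FOLLOW(A).
FOLLOW(A) = {a, b}


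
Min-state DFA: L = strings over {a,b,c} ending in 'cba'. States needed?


Track the longest suffix of input matching a prefix of 'cba': 4 classes (prefixes of length 0..3)
Minimal DFA: 4 states


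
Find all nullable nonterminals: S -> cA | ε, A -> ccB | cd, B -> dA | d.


A nonterminal is nullable iff some alternative derives ε (directly, or every symbol in it is nullable)
Nullable: {S}


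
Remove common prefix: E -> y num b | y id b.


Common prefix: 'y'
Factored: E -> y E', E' -> num b | id b


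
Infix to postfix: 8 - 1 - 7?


Left to right (same or higher precedence on left)
Postfix: 8 1 - 7 -


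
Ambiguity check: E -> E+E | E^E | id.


'id+id^id' has two parse trees (no precedence encoded between + and ^)
Ambiguous


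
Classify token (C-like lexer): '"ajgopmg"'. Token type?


Pattern: double-quoted sequence
Type: STRING_LITERAL


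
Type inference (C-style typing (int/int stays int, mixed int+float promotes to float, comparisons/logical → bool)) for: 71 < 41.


Operand types: int < int
Rule: comparison yields bool
Result type: bool


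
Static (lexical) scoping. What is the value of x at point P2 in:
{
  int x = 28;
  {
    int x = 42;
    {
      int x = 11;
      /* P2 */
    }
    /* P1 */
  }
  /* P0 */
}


x declared in the same block as P2
x = 11


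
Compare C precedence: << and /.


'/' is multiplicative (level 10); '<<' is shift (level 8)
Higher level binds tighter
'/' has higher precedence than '<<'


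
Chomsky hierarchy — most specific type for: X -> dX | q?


Right-linear: every RHS is a terminal or a terminal followed by one nonterminal
Classification: Type 3 (Regular)


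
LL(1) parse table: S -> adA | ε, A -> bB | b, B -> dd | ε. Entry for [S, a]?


For [S, a]: 'a' ∈ FIRST(adA)
Entry: S -> adA


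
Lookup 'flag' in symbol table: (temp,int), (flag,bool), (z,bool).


Lookup 'flag' → type bool


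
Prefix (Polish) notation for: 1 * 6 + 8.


left-to-right (same/higher precedence on left): tree is (+ (* 1 6) 8)
Prefix: + * 1 6 8


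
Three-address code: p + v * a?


Break into single-operator statements:
t1 = v * a
t2 = p + t1


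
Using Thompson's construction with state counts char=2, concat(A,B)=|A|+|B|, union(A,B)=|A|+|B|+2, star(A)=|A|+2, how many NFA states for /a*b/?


Syntax tree has 2 char leaf(s), 0 union(s), 1 star(s)
chars contribute 2×2 = 4; each union adds +2; each star adds +2
Total: 4 + 0 + 2 = 6 states


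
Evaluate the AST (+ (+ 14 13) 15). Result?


Evaluate inner: (+ 14 13) = 27
Evaluate root: (+ 27 15) = 42
Result: 42


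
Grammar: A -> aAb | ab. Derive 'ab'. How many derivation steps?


Derivation: A => ab
Steps: 1


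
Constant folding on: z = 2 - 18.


2 - 18 = -16 at compile time
Optimized: z = -16


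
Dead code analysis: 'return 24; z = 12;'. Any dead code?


statement follows a return and is unreachable
Dead: 'z = 12'


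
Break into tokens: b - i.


Scan left to right, longest-match per lexeme
Tokens: ID(b), OP(-), ID(i)


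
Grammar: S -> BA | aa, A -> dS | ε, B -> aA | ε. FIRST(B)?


Per alternative of B: FIRST(aA) = {a}; FIRST(ε) = {ε}
FIRST(B) = {a, ε}


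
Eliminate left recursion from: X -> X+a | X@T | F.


Left-recursive alternatives: X+a, X@T; non-recursive: F
Introduce X': X -> FX', X' -> +aX' | @TX' | ε


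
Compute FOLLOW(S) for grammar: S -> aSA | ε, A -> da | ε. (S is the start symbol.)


$ ∈ FOLLOW(S). For each A -> αBβ: add FIRST(β)\{ε} to FOLLOW(B); if β nullable, add FOLLOW(A).
FOLLOW(S) = {$, d}


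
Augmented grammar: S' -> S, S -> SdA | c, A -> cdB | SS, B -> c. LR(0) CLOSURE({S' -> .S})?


Start: S' -> .S
For each item with dot before a nonterminal B, add B -> .γ for every B-production
Closure: [S' -> .S, S -> .SdA, S -> .c]


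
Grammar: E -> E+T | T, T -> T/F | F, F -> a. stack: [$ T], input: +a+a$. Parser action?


lookahead ∉ {/} so T won't extend; reduce E -> T
Action: reduce (E -> T)


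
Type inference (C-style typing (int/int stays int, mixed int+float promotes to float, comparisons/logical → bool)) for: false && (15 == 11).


Operand types: bool && bool
Rule: logical operators take bool operands and yield bool
Result type: bool


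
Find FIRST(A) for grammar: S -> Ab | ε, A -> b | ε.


Per alternative of A: FIRST(b) = {b}; FIRST(ε) = {ε}
FIRST(A) = {b, ε}


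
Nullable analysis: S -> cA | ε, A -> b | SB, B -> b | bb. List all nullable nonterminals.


A nonterminal is nullable iff some alternative derives ε (directly, or every symbol in it is nullable)
Nullable: {S}


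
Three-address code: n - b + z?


Break into single-operator statements:
t1 = n - b
t2 = t1 + z


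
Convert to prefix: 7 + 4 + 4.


left-to-right (same/higher precedence on left): tree is (+ (+ 7 4) 4)
Prefix: + + 7 4 4


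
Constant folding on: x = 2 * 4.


2 * 4 = 8 at compile time
Optimized: x = 8


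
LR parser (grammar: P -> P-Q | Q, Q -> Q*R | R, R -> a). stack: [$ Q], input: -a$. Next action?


lookahead ∉ {*} so Q won't extend; reduce P -> Q
Action: reduce (P -> Q)


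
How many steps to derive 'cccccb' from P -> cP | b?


Derivation: P => cP => ccP => cccP => ccccP => cccccP => cccccb
Steps: 6


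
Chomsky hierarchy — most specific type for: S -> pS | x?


Right-linear: every RHS is a terminal or a terminal followed by one nonterminal
Classification: Type 3 (Regular)


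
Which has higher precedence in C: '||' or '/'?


'/' is multiplicative (level 10); '||' is logical OR (level 1)
Higher level binds tighter
'/' has higher precedence than '||'


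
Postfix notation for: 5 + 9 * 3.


* has higher precedence, evaluate 9*3 first
Postfix: 5 9 3 * +


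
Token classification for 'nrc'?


Pattern: letter/underscore followed by alphanumerics, not a keyword
Type: IDENTIFIER


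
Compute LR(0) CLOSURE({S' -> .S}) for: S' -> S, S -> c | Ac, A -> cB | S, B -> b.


Start: S' -> .S
For each item with dot before a nonterminal B, add B -> .γ for every B-production
Closure: [S' -> .S, S -> .c, S -> .Ac, A -> .cB, A -> .S]


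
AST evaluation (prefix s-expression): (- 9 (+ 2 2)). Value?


Evaluate inner: (+ 2 2) = 4
Evaluate root: (- 9 4) = 5
Result: 5


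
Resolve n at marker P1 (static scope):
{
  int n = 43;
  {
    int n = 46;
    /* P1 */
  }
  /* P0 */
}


n declared in the same block as P1
n = 46


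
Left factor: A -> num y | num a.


Common prefix: 'num'
Factored: A -> num A', A' -> y | a


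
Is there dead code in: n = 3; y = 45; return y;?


n is assigned but never read
Dead: 'n = 3'


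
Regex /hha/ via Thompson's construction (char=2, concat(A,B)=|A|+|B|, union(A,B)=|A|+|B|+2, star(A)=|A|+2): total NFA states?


Syntax tree has 3 char leaf(s), 0 union(s), 0 star(s)
chars contribute 3×2 = 6; each union adds +2; each star adds +2
Total: 6 + 0 + 0 = 6 states


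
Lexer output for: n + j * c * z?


Scan left to right, longest-match per lexeme
Tokens: ID(n), OP(+), ID(j), OP(*), ID(c), OP(*), ID(z)


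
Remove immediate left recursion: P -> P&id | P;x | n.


Left-recursive alternatives: P&id, P;x; non-recursive: n
Introduce P': P -> nP', P' -> &idP' | ;xP' | ε


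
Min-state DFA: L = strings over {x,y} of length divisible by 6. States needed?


Track length mod 6: states 0..5, accept at 0
Minimal DFA: 6 states


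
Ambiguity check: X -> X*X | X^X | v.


'v*v^v' has two parse trees (no precedence encoded between * and ^)
Ambiguous


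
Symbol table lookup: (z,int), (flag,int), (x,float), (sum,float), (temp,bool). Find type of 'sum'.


Lookup 'sum' → type float


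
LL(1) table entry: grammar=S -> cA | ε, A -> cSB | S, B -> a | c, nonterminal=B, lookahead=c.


For [B, c]: 'c' ∈ FIRST(c)
Entry: B -> c


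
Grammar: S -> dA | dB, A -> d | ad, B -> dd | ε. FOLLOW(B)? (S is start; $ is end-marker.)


$ ∈ FOLLOW(S). For each A -> αBβ: add FIRST(β)\{ε} to FOLLOW(B); if β nullable, add FOLLOW(A).
FOLLOW(B) = {$}


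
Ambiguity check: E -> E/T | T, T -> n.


precedence layered via separate nonterminal T: deterministic
Unambiguous


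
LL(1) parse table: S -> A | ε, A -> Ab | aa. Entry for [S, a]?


For [S, a]: 'a' ∈ FIRST(A)
Entry: S -> A


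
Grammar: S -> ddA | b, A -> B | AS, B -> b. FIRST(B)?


Per alternative of B: FIRST(b) = {b}
FIRST(B) = {b}


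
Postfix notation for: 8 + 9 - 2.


Left to right (same or higher precedence on left)
Postfix: 8 9 + 2 -


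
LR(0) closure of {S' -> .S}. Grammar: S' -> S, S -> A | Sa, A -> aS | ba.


Start: S' -> .S
For each item with dot before a nonterminal B, add B -> .γ for every B-production
Closure: [S' -> .S, S -> .A, S -> .Sa, A -> .aS, A -> .ba]


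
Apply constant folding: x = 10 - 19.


10 - 19 = -9 at compile time
Optimized: x = -9


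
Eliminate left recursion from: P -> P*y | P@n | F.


Left-recursive alternatives: P*y, P@n; non-recursive: F
Introduce P': P -> FP', P' -> *yP' | @nP' | ε


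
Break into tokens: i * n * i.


Scan left to right, longest-match per lexeme
Tokens: ID(i), OP(*), ID(n), OP(*), ID(i)


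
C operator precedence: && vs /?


'/' is multiplicative (level 10); '&&' is logical AND (level 2)
Higher level binds tighter
'/' has higher precedence than '&&'


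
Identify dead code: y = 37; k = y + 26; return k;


y is read by k's definition; k is returned
No dead code


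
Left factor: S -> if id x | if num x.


Common prefix: 'if'
Factored: S -> if S', S' -> id x | num x


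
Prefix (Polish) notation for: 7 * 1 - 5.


left-to-right (same/higher precedence on left): tree is (- (* 7 1) 5)
Prefix: - * 7 1 5


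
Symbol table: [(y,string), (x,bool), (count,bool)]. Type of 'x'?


Lookup 'x' → type bool


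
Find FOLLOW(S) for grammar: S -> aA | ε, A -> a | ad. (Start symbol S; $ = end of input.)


$ ∈ FOLLOW(S). For each A -> αBβ: add FIRST(β)\{ε} to FOLLOW(B); if β nullable, add FOLLOW(A).
FOLLOW(S) = {$}


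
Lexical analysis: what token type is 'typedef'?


Pattern: reserved word
Type: KEYWORD


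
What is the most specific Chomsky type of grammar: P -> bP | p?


Right-linear: every RHS is a terminal or a terminal followed by one nonterminal
Classification: Type 3 (Regular)


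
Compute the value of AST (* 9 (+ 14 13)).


Evaluate inner: (+ 14 13) = 27
Evaluate root: (* 9 27) = 243
Result: 243


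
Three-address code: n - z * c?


Break into single-operator statements:
t1 = z * c
t2 = n - t1


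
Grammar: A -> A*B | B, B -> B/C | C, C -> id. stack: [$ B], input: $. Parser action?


lookahead ∉ {/} so B won't extend; reduce A -> B
Action: reduce (A -> B)


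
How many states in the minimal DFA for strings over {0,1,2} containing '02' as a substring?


KMP-style automaton: 2 progress states + 1 absorbing accept = 3
Minimal DFA: 3 states


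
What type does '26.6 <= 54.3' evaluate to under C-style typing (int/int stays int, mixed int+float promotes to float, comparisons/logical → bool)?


Operand types: float <= float
Rule: comparison yields bool
Result type: bool


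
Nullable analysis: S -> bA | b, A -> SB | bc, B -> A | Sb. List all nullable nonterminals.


A nonterminal is nullable iff some alternative derives ε (directly, or every symbol in it is nullable)
Nullable: {}


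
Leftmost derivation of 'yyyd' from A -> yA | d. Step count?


Derivation: A => yA => yyA => yyyA => yyyd
Steps: 4


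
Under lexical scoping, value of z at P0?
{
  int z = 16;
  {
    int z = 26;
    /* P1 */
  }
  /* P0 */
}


z declared in the same block as P0
z = 16


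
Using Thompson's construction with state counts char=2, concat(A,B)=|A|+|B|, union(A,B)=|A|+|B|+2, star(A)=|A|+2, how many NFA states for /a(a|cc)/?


Syntax tree has 4 char leaf(s), 1 union(s), 0 star(s)
chars contribute 4×2 = 8; each union adds +2; each star adds +2
Total: 8 + 2 + 0 = 10 states


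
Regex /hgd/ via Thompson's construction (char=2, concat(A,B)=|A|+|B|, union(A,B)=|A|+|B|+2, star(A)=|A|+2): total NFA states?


Syntax tree has 3 char leaf(s), 0 union(s), 0 star(s)
chars contribute 3×2 = 6; each union adds +2; each star adds +2
Total: 6 + 0 + 0 = 6 states


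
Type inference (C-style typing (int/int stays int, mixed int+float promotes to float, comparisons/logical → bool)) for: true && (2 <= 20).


Operand types: bool && bool
Rule: logical operators take bool operands and yield bool
Result type: bool


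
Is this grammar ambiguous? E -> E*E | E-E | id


'id*id-id' has two parse trees (no precedence encoded between * and -)
Ambiguous


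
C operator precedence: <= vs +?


'+' is additive (level 9); '<=' is relational (level 7)
Higher level binds tighter
'+' has higher precedence than '<='


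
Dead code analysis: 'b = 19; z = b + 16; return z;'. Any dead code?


b is read by z's definition; z is returned
No dead code


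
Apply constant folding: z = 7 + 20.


7 + 20 = 27 at compile time
Optimized: z = 27


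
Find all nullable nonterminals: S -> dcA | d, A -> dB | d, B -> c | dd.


A nonterminal is nullable iff some alternative derives ε (directly, or every symbol in it is nullable)
Nullable: {}


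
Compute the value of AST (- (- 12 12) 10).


Evaluate inner: (- 12 12) = 0
Evaluate root: (- 0 10) = -10
Result: -10


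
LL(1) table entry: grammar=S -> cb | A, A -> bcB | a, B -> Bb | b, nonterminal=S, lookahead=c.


For [S, c]: 'c' ∈ FIRST(cb)
Entry: S -> cb


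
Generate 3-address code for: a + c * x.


Break into single-operator statements:
t1 = c * x
t2 = a + t1


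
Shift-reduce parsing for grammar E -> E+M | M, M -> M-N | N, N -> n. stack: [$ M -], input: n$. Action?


no handle; shift 'n'
Action: shift


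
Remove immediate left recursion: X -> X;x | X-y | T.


Left-recursive alternatives: X;x, X-y; non-recursive: T
Introduce X': X -> TX', X' -> ;xX' | -yX' | ε


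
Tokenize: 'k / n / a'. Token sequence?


Scan left to right, longest-match per lexeme
Tokens: ID(k), OP(/), ID(n), OP(/), ID(a)


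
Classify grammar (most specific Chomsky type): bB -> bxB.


LHS has context (more than one symbol) and |LHS| ≤ |RHS|
Classification: Type 1 (Context-Sensitive)


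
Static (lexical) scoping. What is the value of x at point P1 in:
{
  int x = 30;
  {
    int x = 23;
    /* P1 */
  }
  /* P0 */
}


x declared in the same block as P1
x = 23


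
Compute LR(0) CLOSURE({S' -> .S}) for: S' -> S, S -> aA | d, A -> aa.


Start: S' -> .S
For each item with dot before a nonterminal B, add B -> .γ for every B-production
Closure: [S' -> .S, S -> .aA, S -> .d]


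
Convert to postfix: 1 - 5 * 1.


* has higher precedence, evaluate 5*1 first
Postfix: 1 5 1 * -


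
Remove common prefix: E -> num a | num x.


Common prefix: 'num'
Factored: E -> num E', E' -> a | x


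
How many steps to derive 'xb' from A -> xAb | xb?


Derivation: A => xb
Steps: 1


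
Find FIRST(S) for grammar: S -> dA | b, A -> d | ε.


Per alternative of S: FIRST(dA) = {d}; FIRST(b) = {b}
FIRST(S) = {b, d}


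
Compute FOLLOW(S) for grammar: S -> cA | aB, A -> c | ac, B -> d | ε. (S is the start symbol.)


$ ∈ FOLLOW(S). For each A -> αBβ: add FIRST(β)\{ε} to FOLLOW(B); if β nullable, add FOLLOW(A).
FOLLOW(S) = {$}


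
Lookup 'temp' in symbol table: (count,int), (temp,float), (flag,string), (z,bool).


Lookup 'temp' → type float


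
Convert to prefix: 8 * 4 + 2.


left-to-right (same/higher precedence on left): tree is (+ (* 8 4) 2)
Prefix: + * 8 4 2


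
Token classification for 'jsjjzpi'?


Pattern: letter/underscore followed by alphanumerics, not a keyword
Type: IDENTIFIER


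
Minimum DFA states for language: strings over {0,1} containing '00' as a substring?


KMP-style automaton: 2 progress states + 1 absorbing accept = 3
Minimal DFA: 3 states


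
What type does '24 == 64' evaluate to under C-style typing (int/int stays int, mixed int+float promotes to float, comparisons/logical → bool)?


Operand types: int == int
Rule: comparison yields bool
Result type: bool


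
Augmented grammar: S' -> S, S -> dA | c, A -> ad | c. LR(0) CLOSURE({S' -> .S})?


Start: S' -> .S
For each item with dot before a nonterminal B, add B -> .γ for every B-production
Closure: [S' -> .S, S -> .dA, S -> .c]


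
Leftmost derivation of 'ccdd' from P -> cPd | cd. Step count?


Derivation: P => cPd => ccdd
Steps: 2


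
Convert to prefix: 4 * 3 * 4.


left-to-right (same/higher precedence on left): tree is (* (* 4 3) 4)
Prefix: * * 4 3 4


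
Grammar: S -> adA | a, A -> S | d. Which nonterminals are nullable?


A nonterminal is nullable iff some alternative derives ε (directly, or every symbol in it is nullable)
Nullable: {}


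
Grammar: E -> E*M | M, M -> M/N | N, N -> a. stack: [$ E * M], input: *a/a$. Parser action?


handle 'E*M' on top; lookahead ∈ FOLLOW(E) = {*, $}
Action: reduce (E -> E*M)


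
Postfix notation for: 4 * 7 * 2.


Left to right (same or higher precedence on left)
Postfix: 4 7 * 2 *


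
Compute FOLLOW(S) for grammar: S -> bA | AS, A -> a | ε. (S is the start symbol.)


$ ∈ FOLLOW(S). For each A -> αBβ: add FIRST(β)\{ε} to FOLLOW(B); if β nullable, add FOLLOW(A).
FOLLOW(S) = {$}


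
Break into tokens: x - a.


Scan left to right, longest-match per lexeme
Tokens: ID(x), OP(-), ID(a)


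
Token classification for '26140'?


Pattern: digits only
Type: INTEGER_LITERAL


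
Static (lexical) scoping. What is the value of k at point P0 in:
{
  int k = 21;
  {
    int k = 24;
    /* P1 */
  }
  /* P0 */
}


k declared in the same block as P0
k = 21


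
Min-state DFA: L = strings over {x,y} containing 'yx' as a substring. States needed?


KMP-style automaton: 2 progress states + 1 absorbing accept = 3
Minimal DFA: 3 states


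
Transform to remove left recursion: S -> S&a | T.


Left-recursive alternatives: S&a; non-recursive: T
Introduce S': S -> TS', S' -> &aS' | ε


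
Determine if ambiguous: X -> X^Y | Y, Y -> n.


precedence layered via separate nonterminal Y: deterministic
Unambiguous


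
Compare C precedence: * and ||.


'*' is multiplicative (level 10); '||' is logical OR (level 1)
Higher level binds tighter
'*' has higher precedence than '||'


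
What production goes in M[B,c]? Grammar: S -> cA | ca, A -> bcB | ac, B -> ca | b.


For [B, c]: 'c' ∈ FIRST(ca)
Entry: B -> ca


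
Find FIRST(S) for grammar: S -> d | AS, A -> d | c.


Per alternative of S: FIRST(d) = {d}; FIRST(AS) = {c, d}
FIRST(S) = {c, d}


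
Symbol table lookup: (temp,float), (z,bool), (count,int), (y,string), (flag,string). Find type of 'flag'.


Lookup 'flag' → type string


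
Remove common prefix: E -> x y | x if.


Common prefix: 'x'
Factored: E -> x E', E' -> y | if


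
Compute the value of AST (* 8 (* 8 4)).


Evaluate inner: (* 8 4) = 32
Evaluate root: (* 8 32) = 256
Result: 256


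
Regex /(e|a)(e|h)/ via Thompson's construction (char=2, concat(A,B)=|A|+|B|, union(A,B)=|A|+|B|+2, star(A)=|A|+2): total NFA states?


Syntax tree has 4 char leaf(s), 2 union(s), 0 star(s)
chars contribute 4×2 = 8; each union adds +2; each star adds +2
Total: 8 + 4 + 0 = 12 states


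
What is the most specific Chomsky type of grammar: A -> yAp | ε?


Single nonterminal LHS, but y^n p^n is not regular
Classification: Type 2 (Context-Free)


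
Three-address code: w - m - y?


Break into single-operator statements:
t1 = w - m
t2 = t1 - y


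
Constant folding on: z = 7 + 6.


7 + 6 = 13 at compile time
Optimized: z = 13


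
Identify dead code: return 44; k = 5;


statement follows a return and is unreachable
Dead: 'k = 5'


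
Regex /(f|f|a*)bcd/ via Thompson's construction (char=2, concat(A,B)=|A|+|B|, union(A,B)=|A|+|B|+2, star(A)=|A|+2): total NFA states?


Syntax tree has 6 char leaf(s), 2 union(s), 1 star(s)
chars contribute 6×2 = 12; each union adds +2; each star adds +2
Total: 12 + 4 + 2 = 18 states


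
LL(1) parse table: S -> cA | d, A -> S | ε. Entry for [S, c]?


For [S, c]: 'c' ∈ FIRST(cA)
Entry: S -> cA


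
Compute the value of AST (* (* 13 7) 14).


Evaluate inner: (* 13 7) = 91
Evaluate root: (* 91 14) = 1274
Result: 1274


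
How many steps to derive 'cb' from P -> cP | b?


Derivation: P => cP => cb
Steps: 2


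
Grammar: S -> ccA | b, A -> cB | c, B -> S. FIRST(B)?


Per alternative of B: FIRST(S) = {b, c}
FIRST(B) = {b, c}


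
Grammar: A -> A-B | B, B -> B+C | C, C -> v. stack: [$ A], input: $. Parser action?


start symbol A on stack, input exhausted
Action: accept


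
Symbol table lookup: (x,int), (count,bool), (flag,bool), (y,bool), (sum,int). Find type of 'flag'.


Lookup 'flag' → type bool


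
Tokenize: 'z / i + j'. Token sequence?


Scan left to right, longest-match per lexeme
Tokens: ID(z), OP(/), ID(i), OP(+), ID(j)


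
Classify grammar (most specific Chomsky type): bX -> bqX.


LHS has context (more than one symbol) and |LHS| ≤ |RHS|
Classification: Type 1 (Context-Sensitive)


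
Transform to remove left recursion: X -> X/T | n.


Left-recursive alternatives: X/T; non-recursive: n
Introduce X': X -> nX', X' -> /TX' | ε


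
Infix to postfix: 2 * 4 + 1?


Left to right (same or higher precedence on left)
Postfix: 2 4 * 1 +


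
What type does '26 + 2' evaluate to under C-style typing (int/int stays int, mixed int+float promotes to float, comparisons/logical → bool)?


Operand types: int + int
Rule: mixed int/float promotes to float; int/int stays int
Result type: int


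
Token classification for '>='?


Pattern: operator symbol
Type: OPERATOR


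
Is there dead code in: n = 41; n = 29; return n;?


first assignment to n is overwritten before any read
Dead: 'n = 41'


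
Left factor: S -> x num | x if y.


Common prefix: 'x'
Factored: S -> x S', S' -> num | if y


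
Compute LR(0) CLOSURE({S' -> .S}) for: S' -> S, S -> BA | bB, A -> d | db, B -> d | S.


Start: S' -> .S
For each item with dot before a nonterminal B, add B -> .γ for every B-production
Closure: [S' -> .S, S -> .BA, S -> .bB, B -> .d, B -> .S]


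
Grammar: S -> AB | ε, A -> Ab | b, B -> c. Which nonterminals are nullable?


A nonterminal is nullable iff some alternative derives ε (directly, or every symbol in it is nullable)
Nullable: {S}


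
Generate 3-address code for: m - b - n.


Break into single-operator statements:
t1 = m - b
t2 = t1 - n


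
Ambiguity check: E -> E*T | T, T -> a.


precedence layered via separate nonterminal T: deterministic
Unambiguous


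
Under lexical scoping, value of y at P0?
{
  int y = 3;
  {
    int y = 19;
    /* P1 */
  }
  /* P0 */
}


y declared in the same block as P0
y = 3


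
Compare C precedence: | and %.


'%' is multiplicative (level 10); '|' is bitwise OR (level 3)
Higher level binds tighter
'%' has higher precedence than '|'


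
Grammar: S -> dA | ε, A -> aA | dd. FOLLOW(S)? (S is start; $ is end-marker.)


$ ∈ FOLLOW(S). For each A -> αBβ: add FIRST(β)\{ε} to FOLLOW(B); if β nullable, add FOLLOW(A).
FOLLOW(S) = {$}


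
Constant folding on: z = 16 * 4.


16 * 4 = 64 at compile time
Optimized: z = 64


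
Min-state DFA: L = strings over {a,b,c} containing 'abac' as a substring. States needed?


KMP-style automaton: 4 progress states + 1 absorbing accept = 5
Minimal DFA: 5 states


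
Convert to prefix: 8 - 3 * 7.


'*' binds tighter: tree is (- 8 (* 3 7))
Prefix: - 8 * 3 7


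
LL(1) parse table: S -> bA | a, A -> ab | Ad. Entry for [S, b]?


For [S, b]: 'b' ∈ FIRST(bA)
Entry: S -> bA


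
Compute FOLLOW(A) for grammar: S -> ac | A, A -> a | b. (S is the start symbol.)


$ ∈ FOLLOW(S). For each A -> αBβ: add FIRST(β)\{ε} to FOLLOW(B); if β nullable, add FOLLOW(A).
FOLLOW(A) = {$}


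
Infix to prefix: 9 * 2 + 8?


left-to-right (same/higher precedence on left): tree is (+ (* 9 2) 8)
Prefix: + * 9 2 8


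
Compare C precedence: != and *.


'*' is multiplicative (level 10); '!=' is equality (level 6)
Higher level binds tighter
'*' has higher precedence than '!='


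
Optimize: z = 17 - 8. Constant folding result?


17 - 8 = 9 at compile time
Optimized: z = 9


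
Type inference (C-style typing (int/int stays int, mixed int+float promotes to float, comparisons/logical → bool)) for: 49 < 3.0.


Operand types: int < float
Rule: comparison yields bool
Result type: bool


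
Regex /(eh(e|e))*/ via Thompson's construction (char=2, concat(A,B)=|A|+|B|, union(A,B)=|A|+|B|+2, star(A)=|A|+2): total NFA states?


Syntax tree has 4 char leaf(s), 1 union(s), 1 star(s)
chars contribute 4×2 = 8; each union adds +2; each star adds +2
Total: 8 + 2 + 2 = 12 states


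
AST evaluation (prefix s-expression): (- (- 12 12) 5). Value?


Evaluate inner: (- 12 12) = 0
Evaluate root: (- 0 5) = -5
Result: -5


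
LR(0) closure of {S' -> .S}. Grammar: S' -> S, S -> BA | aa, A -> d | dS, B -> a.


Start: S' -> .S
For each item with dot before a nonterminal B, add B -> .γ for every B-production
Closure: [S' -> .S, S -> .BA, S -> .aa, B -> .a]


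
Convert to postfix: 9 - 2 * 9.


* has higher precedence, evaluate 2*9 first
Postfix: 9 2 9 * -


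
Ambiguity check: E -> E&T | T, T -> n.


precedence layered via separate nonterminal T: deterministic
Unambiguous


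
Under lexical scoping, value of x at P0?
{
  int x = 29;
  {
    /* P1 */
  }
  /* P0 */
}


x declared in the same block as P0
x = 29


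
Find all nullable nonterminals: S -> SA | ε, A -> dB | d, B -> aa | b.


A nonterminal is nullable iff some alternative derives ε (directly, or every symbol in it is nullable)
Nullable: {S}


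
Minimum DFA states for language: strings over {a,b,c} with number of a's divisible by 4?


Track (count of a) mod 4: states 0..3, accept at 0
Minimal DFA: 4 states


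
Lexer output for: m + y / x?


Scan left to right, longest-match per lexeme
Tokens: ID(m), OP(+), ID(y), OP(/), ID(x)


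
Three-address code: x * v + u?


Break into single-operator statements:
t1 = x * v
t2 = t1 + u


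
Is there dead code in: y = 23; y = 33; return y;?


first assignment to y is overwritten before any read
Dead: 'y = 23'


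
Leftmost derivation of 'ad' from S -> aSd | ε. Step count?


Derivation: S => aSd => ad
Steps: 2


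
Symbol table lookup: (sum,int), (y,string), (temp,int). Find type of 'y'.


Lookup 'y' → type string


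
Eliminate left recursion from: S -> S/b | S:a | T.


Left-recursive alternatives: S/b, S:a; non-recursive: T
Introduce S': S -> TS', S' -> /bS' | :aS' | ε


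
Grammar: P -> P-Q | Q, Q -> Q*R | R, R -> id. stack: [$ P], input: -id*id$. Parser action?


shift '-' to continue P -> P-Q
Action: shift


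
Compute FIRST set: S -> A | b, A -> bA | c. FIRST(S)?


Per alternative of S: FIRST(A) = {b, c}; FIRST(b) = {b}
FIRST(S) = {b, c}


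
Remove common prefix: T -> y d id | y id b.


Common prefix: 'y'
Factored: T -> y T', T' -> d id | id b


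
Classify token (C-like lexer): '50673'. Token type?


Pattern: digits only
Type: INTEGER_LITERAL


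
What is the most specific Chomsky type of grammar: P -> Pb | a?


Left-linear: every RHS is a terminal or one nonterminal followed by a terminal
Classification: Type 3 (Regular)


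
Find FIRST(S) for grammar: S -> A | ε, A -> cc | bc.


Per alternative of S: FIRST(A) = {b, c}; FIRST(ε) = {ε}
FIRST(S) = {b, c, ε}


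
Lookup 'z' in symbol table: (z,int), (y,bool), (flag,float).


Lookup 'z' → type int


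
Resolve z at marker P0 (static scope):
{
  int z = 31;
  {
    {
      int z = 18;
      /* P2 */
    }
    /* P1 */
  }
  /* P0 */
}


z declared in the same block as P0
z = 31


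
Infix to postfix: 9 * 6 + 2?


Left to right (same or higher precedence on left)
Postfix: 9 6 * 2 +


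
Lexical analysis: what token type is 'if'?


Pattern: reserved word
Type: KEYWORD


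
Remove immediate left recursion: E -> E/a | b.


Left-recursive alternatives: E/a; non-recursive: b
Introduce E': E -> bE', E' -> /aE' | ε


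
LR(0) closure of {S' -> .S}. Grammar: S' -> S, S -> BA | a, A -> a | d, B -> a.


Start: S' -> .S
For each item with dot before a nonterminal B, add B -> .γ for every B-production
Closure: [S' -> .S, S -> .BA, S -> .a, B -> .a]


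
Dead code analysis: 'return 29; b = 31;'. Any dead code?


statement follows a return and is unreachable
Dead: 'b = 31'


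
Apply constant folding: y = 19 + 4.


19 + 4 = 23 at compile time
Optimized: y = 23


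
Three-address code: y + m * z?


Break into single-operator statements:
t1 = m * z
t2 = y + t1


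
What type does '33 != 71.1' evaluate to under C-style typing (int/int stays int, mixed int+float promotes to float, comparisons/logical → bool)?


Operand types: int != float
Rule: comparison yields bool
Result type: bool


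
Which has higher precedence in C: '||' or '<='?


'<=' is relational (level 7); '||' is logical OR (level 1)
Higher level binds tighter
'<=' has higher precedence than '||'


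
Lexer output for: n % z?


Scan left to right, longest-match per lexeme
Tokens: ID(n), OP(%), ID(z)


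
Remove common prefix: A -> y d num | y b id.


Common prefix: 'y'
Factored: A -> y A', A' -> d num | b id


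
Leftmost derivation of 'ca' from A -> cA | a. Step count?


Derivation: A => cA => ca
Steps: 2


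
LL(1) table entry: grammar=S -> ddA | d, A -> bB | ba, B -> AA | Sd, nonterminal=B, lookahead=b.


For [B, b]: 'b' ∈ FIRST(AA)
Entry: B -> AA


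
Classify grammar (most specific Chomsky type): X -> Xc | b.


Left-linear: every RHS is a terminal or one nonterminal followed by a terminal
Classification: Type 3 (Regular)


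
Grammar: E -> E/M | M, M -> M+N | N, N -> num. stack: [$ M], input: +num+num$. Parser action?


shift '+' to continue M -> M+N
Action: shift


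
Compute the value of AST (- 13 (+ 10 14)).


Evaluate inner: (+ 10 14) = 24
Evaluate root: (- 13 24) = -11
Result: -11


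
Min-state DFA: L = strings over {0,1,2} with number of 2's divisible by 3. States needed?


Track (count of 2) mod 3: states 0..2, accept at 0
Minimal DFA: 3 states


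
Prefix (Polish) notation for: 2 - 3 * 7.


'*' binds tighter: tree is (- 2 (* 3 7))
Prefix: - 2 * 3 7


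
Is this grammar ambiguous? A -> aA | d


right-linear, alternatives start with distinct terminals 'a' vs 'd': unique leftmost derivation
Unambiguous


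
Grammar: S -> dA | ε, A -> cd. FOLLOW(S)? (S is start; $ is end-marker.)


$ ∈ FOLLOW(S). For each A -> αBβ: add FIRST(β)\{ε} to FOLLOW(B); if β nullable, add FOLLOW(A).
FOLLOW(S) = {$}


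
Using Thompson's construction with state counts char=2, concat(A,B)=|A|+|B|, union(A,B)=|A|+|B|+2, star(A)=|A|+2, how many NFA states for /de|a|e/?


Syntax tree has 4 char leaf(s), 2 union(s), 0 star(s)
chars contribute 4×2 = 8; each union adds +2; each star adds +2
Total: 8 + 4 + 0 = 12 states


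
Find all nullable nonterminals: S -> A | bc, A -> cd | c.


A nonterminal is nullable iff some alternative derives ε (directly, or every symbol in it is nullable)
Nullable: {}


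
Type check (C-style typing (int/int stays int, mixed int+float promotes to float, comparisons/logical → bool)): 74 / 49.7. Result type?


Operand types: int / float
Rule: mixed int/float promotes to float; int/int stays int
Result type: float


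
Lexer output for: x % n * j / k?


Scan left to right, longest-match per lexeme
Tokens: ID(x), OP(%), ID(n), OP(*), ID(j), OP(/), ID(k)


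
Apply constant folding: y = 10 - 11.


10 - 11 = -1 at compile time
Optimized: y = -1


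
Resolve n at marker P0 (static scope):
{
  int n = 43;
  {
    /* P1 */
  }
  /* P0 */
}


n declared in the same block as P0
n = 43


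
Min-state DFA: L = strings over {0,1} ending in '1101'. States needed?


Track the longest suffix of input matching a prefix of '1101': 5 classes (prefixes of length 0..4)
Minimal DFA: 5 states


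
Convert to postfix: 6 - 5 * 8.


* has higher precedence, evaluate 5*8 first
Postfix: 6 5 8 * -


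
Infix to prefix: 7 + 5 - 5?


left-to-right (same/higher precedence on left): tree is (- (+ 7 5) 5)
Prefix: - + 7 5 5


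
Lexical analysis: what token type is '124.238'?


Pattern: digits with a decimal point
Type: FLOAT_LITERAL


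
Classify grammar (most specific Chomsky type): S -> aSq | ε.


Single nonterminal LHS, but a^n q^n is not regular
Classification: Type 2 (Context-Free)


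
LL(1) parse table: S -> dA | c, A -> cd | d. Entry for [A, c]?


For [A, c]: 'c' ∈ FIRST(cd)
Entry: A -> cd


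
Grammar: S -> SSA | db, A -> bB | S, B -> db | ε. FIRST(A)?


Per alternative of A: FIRST(bB) = {b}; FIRST(S) = {d}
FIRST(A) = {b, d}


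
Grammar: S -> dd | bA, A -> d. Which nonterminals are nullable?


A nonterminal is nullable iff some alternative derives ε (directly, or every symbol in it is nullable)
Nullable: {}


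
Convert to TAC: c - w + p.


Break into single-operator statements:
t1 = c - w
t2 = t1 + p


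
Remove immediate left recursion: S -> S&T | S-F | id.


Left-recursive alternatives: S&T, S-F; non-recursive: id
Introduce S': S -> idS', S' -> &TS' | -FS' | ε


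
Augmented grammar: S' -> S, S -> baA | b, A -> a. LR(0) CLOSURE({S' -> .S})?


Start: S' -> .S
For each item with dot before a nonterminal B, add B -> .γ for every B-production
Closure: [S' -> .S, S -> .baA, S -> .b]


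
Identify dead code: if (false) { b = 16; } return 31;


condition is constant false, so the whole block is unreachable
Dead: 'if (false) { b = 16; }'


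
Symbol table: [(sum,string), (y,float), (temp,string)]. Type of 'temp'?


Lookup 'temp' → type string


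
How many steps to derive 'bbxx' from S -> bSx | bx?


Derivation: S => bSx => bbxx
Steps: 2


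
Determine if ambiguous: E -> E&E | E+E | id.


'id&id+id' has two parse trees (no precedence encoded between & and +)
Ambiguous


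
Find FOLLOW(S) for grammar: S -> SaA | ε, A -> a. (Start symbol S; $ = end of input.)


$ ∈ FOLLOW(S). For each A -> αBβ: add FIRST(β)\{ε} to FOLLOW(B); if β nullable, add FOLLOW(A).
FOLLOW(S) = {$, a}
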